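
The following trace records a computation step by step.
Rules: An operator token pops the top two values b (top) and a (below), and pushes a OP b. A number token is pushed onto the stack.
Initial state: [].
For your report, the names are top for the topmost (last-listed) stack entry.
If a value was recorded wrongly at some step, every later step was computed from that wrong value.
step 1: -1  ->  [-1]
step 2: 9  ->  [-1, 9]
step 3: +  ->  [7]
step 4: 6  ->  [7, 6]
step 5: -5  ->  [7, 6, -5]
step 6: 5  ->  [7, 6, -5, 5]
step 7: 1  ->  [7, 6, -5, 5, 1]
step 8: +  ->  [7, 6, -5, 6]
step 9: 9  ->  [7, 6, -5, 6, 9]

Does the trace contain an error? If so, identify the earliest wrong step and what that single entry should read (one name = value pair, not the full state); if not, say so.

step 3, top = 8

Recomputing the run from the initial state:
step 1: [-1]
step 2: [-1, 9]
step 3: [8]
step 4: [8, 6]
step 5: [8, 6, -5]
step 6: [8, 6, -5, 5]
step 7: [8, 6, -5, 5, 1]
step 8: [8, 6, -5, 6]
step 9: [8, 6, -5, 6, 9]
The first disagreement with the trace is at step 3, where the value should be top = 8.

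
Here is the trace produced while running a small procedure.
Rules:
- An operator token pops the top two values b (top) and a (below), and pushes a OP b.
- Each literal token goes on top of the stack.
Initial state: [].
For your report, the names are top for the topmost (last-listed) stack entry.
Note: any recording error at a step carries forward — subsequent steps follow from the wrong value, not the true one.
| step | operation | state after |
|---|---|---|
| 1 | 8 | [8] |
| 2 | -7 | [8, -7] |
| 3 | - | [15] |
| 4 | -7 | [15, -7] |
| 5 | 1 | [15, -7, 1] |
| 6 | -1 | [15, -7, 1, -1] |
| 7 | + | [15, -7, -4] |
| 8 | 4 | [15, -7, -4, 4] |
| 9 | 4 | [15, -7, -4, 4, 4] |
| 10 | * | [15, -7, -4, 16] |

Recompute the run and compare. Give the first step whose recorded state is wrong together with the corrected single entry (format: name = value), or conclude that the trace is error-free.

step 7, top = 0

Step 1: push 8: top = 8 — checks out.
Step 2: push -7: top = -7 — checks out.
Step 3: 8 - -7 = 15 — in agreement.
Step 4: push -7: top = -7 — same as recorded.
Step 5: push 1: top = 1 — matches.
Step 6: push -1: top = -1 — no discrepancy.
Step 7: 1 + -1 = 0 — the trace has a different value.
The earliest wrong entry is at step 7: it should read top = 0.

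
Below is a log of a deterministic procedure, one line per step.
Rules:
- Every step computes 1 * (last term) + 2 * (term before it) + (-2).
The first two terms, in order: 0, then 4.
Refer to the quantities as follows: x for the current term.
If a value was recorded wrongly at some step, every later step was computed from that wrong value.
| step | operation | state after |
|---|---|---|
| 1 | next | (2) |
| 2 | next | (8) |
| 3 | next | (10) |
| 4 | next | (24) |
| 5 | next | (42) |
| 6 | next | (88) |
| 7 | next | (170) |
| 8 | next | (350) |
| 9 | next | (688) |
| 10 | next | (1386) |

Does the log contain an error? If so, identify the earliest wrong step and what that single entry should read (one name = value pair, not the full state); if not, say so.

step 8, x = 344

Recomputing the run from the initial state:
step 1: x = 2
step 2: x = 8
step 3: x = 10
step 4: x = 24
step 5: x = 42
step 6: x = 88
step 7: x = 170
step 8: x = 344
step 9: x = 682
step 10: x = 1368
The first disagreement with the log is at step 8, where the value should be x = 344.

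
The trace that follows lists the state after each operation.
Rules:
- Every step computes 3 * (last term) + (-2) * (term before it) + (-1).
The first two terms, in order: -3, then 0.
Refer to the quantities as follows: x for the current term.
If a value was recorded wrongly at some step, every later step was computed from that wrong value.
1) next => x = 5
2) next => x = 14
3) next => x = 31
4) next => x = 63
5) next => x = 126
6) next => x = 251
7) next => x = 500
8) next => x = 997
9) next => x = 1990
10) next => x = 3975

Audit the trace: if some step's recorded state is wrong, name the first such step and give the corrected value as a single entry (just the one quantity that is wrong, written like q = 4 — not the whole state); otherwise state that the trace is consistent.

Recomputing the run from the initial state:
step 1: x = 5
step 2: x = 14
step 3: x = 31
step 4: x = 64
step 5: x = 129
step 6: x = 258
step 7: x = 515
step 8: x = 1028
step 9: x = 2053
step 10: x = 4102
The first disagreement with the trace is at step 4, where the value should be x = 64.

step 4, x = 64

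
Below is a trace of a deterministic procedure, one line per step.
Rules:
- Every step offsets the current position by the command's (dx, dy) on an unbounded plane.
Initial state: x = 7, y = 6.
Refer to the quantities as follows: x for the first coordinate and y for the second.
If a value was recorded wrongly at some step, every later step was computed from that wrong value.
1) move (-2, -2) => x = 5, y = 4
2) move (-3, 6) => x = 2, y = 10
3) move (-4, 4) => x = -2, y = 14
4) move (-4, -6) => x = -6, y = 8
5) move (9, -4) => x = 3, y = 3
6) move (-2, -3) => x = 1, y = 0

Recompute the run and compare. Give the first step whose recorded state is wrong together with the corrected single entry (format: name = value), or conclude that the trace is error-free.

step 5, y = 4

Recomputing the run from the initial state:
step 1: x = 5, y = 4
step 2: x = 2, y = 10
step 3: x = -2, y = 14
step 4: x = -6, y = 8
step 5: x = 3, y = 4
step 6: x = 1, y = 1
The first disagreement with the trace is at step 5, where the value should be y = 4.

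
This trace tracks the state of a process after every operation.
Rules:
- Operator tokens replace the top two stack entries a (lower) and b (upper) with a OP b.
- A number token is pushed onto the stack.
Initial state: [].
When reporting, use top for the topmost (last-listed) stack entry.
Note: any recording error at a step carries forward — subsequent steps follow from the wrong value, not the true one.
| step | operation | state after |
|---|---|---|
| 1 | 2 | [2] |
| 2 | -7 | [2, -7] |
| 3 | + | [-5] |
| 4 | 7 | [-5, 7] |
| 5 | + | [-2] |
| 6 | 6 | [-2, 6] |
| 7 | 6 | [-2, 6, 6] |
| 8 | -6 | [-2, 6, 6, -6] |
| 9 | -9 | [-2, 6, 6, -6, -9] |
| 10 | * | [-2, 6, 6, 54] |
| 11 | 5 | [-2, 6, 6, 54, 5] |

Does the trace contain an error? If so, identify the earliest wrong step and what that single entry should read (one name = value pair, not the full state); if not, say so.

step 5, top = 2

Recomputing the run from the initial state:
step 1: [2]
step 2: [2, -7]
step 3: [-5]
step 4: [-5, 7]
step 5: [2]
step 6: [2, 6]
step 7: [2, 6, 6]
step 8: [2, 6, 6, -6]
step 9: [2, 6, 6, -6, -9]
step 10: [2, 6, 6, 54]
step 11: [2, 6, 6, 54, 5]
The first disagreement with the trace is at step 5, where the value should be top = 2.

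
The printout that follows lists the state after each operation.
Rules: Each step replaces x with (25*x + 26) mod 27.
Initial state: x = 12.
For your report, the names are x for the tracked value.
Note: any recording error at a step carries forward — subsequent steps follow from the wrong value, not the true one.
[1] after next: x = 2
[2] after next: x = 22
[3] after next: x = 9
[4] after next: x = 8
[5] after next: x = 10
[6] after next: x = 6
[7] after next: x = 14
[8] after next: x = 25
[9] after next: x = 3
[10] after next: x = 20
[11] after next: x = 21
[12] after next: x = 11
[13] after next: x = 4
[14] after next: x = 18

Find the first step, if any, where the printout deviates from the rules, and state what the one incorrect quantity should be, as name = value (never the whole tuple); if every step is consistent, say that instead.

step 1: x = (25*12 + 26) mod 27 = 2 -> same as recorded
step 2: x = (25*2 + 26) mod 27 = 22 -> verified
step 3: x = (25*22 + 26) mod 27 = 9 -> verified
step 4: x = (25*9 + 26) mod 27 = 8 -> agrees with the printout
step 5: x = (25*8 + 26) mod 27 = 10 -> same as recorded
step 6: x = (25*10 + 26) mod 27 = 6 -> exactly as logged
step 7: x = (25*6 + 26) mod 27 = 14 -> agrees with the printout
step 8: x = (25*14 + 26) mod 27 = 25 -> verified
step 9: x = (25*25 + 26) mod 27 = 3 -> exactly as logged
step 10: x = (25*3 + 26) mod 27 = 20 -> same as recorded
step 11: x = (25*20 + 26) mod 27 = 13 -> the printout disagrees here
Step 11 is the first one off; corrected, x = 13.

step 11, x = 13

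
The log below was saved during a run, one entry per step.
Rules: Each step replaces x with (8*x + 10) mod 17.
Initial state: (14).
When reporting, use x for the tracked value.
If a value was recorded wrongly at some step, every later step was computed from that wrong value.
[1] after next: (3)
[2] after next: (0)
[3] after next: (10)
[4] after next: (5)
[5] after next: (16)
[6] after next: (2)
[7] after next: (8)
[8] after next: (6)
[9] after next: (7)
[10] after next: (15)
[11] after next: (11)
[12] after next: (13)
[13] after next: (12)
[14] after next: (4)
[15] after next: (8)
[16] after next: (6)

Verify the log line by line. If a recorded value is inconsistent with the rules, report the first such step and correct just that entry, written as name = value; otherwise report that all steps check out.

step 7, x = 9

Recomputing the run from the initial state:
step 1: x = 3
step 2: x = 0
step 3: x = 10
step 4: x = 5
step 5: x = 16
step 6: x = 2
step 7: x = 9
step 8: x = 14
step 9: x = 3
step 10: x = 0
step 11: x = 10
step 12: x = 5
step 13: x = 16
step 14: x = 2
step 15: x = 9
step 16: x = 14
The first disagreement with the log is at step 7, where the value should be x = 9.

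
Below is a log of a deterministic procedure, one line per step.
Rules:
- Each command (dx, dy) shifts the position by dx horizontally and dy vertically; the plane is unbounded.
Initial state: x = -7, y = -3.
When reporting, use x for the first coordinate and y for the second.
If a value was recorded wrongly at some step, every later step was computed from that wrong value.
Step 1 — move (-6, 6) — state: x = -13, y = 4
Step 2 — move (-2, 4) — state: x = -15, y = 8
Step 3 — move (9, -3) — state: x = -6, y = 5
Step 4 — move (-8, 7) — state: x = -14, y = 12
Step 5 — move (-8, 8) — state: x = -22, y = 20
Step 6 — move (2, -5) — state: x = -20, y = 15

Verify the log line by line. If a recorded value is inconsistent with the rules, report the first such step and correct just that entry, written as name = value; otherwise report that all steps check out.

Recomputing the run from the initial state:
step 1: x = -13, y = 3
step 2: x = -15, y = 7
step 3: x = -6, y = 4
step 4: x = -14, y = 11
step 5: x = -22, y = 19
step 6: x = -20, y = 14
The first disagreement with the log is at step 1, where the value should be y = 3.

step 1, y = 3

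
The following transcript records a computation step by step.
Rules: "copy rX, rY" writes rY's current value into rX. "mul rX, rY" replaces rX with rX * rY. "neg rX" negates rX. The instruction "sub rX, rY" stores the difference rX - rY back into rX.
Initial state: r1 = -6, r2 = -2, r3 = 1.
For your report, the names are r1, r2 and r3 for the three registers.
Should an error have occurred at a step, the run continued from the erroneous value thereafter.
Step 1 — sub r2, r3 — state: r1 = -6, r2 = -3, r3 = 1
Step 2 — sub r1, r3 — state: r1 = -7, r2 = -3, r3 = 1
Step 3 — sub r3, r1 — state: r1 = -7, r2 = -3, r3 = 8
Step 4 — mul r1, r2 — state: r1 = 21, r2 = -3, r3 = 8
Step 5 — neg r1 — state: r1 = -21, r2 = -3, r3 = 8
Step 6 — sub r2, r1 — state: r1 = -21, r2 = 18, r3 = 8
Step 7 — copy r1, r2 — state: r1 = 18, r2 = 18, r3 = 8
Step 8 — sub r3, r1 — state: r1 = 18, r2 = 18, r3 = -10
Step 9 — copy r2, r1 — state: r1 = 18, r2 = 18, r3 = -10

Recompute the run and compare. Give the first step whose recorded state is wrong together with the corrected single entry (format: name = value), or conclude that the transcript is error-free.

no error

Step 1: r2 = -2 - 1 = -3 — consistent with the transcript.
Step 2: r1 = -6 - 1 = -7 — verified.
Step 3: r3 = 1 - -7 = 8 — checks out.
Step 4: r1 = -7 * -3 = 21 — agrees with the transcript.
Step 5: r1 = -(21) = -21 — checks out.
Step 6: r2 = -3 - -21 = 18 — no discrepancy.
Step 7: r1 = 18 — checks out.
Step 8: r3 = 8 - 18 = -10 — consistent with the transcript.
Step 9: r2 = 18 — checks out.
All steps check out; nothing to correct.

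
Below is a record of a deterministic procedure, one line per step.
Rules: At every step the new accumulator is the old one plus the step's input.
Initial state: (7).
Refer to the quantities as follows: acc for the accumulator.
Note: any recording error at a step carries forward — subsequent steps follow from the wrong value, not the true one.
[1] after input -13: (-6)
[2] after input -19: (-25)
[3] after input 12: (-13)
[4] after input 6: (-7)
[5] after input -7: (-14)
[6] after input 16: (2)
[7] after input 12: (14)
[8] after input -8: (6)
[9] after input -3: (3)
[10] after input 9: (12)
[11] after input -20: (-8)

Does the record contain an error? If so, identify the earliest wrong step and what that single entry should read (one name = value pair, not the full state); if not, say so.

no error

Recomputing the run from the initial state:
step 1: acc = -6
step 2: acc = -25
step 3: acc = -13
step 4: acc = -7
step 5: acc = -14
step 6: acc = 2
step 7: acc = 14
step 8: acc = 6
step 9: acc = 3
step 10: acc = 12
step 11: acc = -8
This matches the record at every step.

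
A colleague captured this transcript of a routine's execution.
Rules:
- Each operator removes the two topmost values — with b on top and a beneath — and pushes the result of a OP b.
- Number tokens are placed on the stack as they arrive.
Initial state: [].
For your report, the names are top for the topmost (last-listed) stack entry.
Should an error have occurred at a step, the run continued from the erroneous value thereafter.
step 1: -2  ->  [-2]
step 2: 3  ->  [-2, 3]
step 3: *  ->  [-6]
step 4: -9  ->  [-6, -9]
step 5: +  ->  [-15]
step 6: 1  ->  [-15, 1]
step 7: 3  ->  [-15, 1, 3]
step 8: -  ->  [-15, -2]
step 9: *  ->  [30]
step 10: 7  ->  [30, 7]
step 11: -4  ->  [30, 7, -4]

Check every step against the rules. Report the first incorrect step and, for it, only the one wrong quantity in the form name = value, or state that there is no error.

Recomputing the run from the initial state:
step 1: [-2]
step 2: [-2, 3]
step 3: [-6]
step 4: [-6, -9]
step 5: [-15]
step 6: [-15, 1]
step 7: [-15, 1, 3]
step 8: [-15, -2]
step 9: [30]
step 10: [30, 7]
step 11: [30, 7, -4]
This matches the transcript at every step.

no error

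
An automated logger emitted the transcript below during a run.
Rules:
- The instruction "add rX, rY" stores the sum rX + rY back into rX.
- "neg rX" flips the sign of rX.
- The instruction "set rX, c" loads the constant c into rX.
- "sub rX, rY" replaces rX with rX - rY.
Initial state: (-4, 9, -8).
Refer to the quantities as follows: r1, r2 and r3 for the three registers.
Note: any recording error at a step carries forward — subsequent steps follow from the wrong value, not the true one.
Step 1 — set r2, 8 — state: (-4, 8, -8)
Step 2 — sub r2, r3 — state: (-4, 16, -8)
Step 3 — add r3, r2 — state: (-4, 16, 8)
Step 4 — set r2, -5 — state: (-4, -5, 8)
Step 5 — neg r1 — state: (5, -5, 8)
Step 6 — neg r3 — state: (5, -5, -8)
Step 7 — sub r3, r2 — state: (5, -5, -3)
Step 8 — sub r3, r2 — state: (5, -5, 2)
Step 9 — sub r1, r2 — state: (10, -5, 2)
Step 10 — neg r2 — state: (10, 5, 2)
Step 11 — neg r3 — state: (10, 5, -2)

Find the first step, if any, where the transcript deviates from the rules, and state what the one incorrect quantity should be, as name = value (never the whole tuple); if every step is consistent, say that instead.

step 5, r1 = 4

step 1: r2 = 8 -> no discrepancy
step 2: r2 = 8 - -8 = 16 -> confirmed correct
step 3: r3 = -8 + 16 = 8 -> no discrepancy
step 4: r2 = -5 -> in agreement
step 5: r1 = -(-4) = 4 -> first mismatch against the transcript
Step 5 is the first one off; corrected, r1 = 4.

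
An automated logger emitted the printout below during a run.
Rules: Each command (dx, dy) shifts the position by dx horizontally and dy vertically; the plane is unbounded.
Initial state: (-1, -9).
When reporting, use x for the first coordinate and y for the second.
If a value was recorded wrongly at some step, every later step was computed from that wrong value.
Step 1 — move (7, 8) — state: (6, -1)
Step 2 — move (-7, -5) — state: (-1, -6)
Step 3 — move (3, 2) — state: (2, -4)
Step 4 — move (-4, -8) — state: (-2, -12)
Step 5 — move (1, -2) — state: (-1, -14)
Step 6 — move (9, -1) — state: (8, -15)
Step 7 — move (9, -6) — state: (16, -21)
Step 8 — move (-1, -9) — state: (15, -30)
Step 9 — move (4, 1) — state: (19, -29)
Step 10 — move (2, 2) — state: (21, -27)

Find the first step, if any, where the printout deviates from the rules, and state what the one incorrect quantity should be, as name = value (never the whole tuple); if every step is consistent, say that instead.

Step 1: x = -1 + (7) = 6, y = -9 + (8) = -1 — confirmed correct.
Step 2: x = 6 + (-7) = -1, y = -1 + (-5) = -6 — matches.
Step 3: x = -1 + (3) = 2, y = -6 + (2) = -4 — no discrepancy.
Step 4: x = 2 + (-4) = -2, y = -4 + (-8) = -12 — no discrepancy.
Step 5: x = -2 + (1) = -1, y = -12 + (-2) = -14 — same as recorded.
Step 6: x = -1 + (9) = 8, y = -14 + (-1) = -15 — checks out.
Step 7: x = 8 + (9) = 17, y = -15 + (-6) = -21 — the printout disagrees here.
Step 7 is the first one off; corrected, x = 17.

step 7, x = 17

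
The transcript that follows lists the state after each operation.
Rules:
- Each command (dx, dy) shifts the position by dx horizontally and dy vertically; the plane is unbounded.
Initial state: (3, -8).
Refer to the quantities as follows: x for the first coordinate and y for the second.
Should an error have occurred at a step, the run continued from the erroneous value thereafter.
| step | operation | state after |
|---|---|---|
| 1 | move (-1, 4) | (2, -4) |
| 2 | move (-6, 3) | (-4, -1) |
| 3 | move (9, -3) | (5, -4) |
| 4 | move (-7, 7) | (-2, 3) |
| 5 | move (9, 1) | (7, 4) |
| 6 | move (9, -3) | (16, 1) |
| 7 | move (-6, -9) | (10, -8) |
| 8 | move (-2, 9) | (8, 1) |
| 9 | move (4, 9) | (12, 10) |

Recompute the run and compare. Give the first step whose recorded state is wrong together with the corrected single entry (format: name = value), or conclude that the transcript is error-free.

no error

Recomputing the run from the initial state:
step 1: x = 2, y = -4
step 2: x = -4, y = -1
step 3: x = 5, y = -4
step 4: x = -2, y = 3
step 5: x = 7, y = 4
step 6: x = 16, y = 1
step 7: x = 10, y = -8
step 8: x = 8, y = 1
step 9: x = 12, y = 10
This matches the transcript at every step.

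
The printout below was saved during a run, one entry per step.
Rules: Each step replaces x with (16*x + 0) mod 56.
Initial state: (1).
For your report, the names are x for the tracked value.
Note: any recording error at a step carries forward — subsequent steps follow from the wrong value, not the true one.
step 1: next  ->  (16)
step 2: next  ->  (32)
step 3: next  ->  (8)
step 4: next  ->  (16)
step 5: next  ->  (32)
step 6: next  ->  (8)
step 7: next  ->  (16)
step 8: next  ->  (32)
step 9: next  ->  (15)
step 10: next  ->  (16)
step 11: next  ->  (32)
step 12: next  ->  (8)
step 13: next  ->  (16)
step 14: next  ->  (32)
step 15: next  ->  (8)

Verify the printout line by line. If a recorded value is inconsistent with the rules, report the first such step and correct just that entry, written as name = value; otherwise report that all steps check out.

step 9, x = 8

step 1: x = (16*1 + 0) mod 56 = 16 -> in agreement
step 2: x = (16*16 + 0) mod 56 = 32 -> agrees with the printout
step 3: x = (16*32 + 0) mod 56 = 8 -> consistent with the printout
step 4: x = (16*8 + 0) mod 56 = 16 -> same as recorded
step 5: x = (16*16 + 0) mod 56 = 32 -> same as recorded
step 6: x = (16*32 + 0) mod 56 = 8 -> checks out
step 7: x = (16*8 + 0) mod 56 = 16 -> exactly as logged
step 8: x = (16*16 + 0) mod 56 = 32 -> agrees with the printout
step 9: x = (16*32 + 0) mod 56 = 8 -> the printout has a different value
So the first discrepancy is step 9, where the right value is x = 8.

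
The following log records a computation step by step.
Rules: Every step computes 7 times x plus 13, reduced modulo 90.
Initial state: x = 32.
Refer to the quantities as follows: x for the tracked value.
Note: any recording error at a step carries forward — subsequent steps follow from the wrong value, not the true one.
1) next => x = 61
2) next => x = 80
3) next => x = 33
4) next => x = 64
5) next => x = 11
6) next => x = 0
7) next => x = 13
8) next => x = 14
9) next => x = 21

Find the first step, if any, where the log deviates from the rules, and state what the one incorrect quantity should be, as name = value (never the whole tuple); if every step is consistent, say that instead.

Recomputing the run from the initial state:
step 1: x = 57
step 2: x = 52
step 3: x = 17
step 4: x = 42
step 5: x = 37
step 6: x = 2
step 7: x = 27
step 8: x = 22
step 9: x = 77
The first disagreement with the log is at step 1, where the value should be x = 57.

step 1, x = 57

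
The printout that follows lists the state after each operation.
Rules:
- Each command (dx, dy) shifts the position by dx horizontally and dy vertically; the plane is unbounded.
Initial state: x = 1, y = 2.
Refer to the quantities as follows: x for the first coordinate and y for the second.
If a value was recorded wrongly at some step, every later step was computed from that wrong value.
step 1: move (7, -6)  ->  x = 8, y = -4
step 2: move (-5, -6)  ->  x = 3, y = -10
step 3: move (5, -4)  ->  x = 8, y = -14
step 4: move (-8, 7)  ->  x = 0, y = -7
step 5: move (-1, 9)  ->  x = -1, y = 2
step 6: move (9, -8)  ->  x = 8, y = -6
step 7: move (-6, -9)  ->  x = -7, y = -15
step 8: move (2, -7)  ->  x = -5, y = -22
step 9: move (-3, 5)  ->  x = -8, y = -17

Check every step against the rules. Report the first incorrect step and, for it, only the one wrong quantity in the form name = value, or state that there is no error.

step 7, x = 2

Recomputing the run from the initial state:
step 1: x = 8, y = -4
step 2: x = 3, y = -10
step 3: x = 8, y = -14
step 4: x = 0, y = -7
step 5: x = -1, y = 2
step 6: x = 8, y = -6
step 7: x = 2, y = -15
step 8: x = 4, y = -22
step 9: x = 1, y = -17
The first disagreement with the printout is at step 7, where the value should be x = 2.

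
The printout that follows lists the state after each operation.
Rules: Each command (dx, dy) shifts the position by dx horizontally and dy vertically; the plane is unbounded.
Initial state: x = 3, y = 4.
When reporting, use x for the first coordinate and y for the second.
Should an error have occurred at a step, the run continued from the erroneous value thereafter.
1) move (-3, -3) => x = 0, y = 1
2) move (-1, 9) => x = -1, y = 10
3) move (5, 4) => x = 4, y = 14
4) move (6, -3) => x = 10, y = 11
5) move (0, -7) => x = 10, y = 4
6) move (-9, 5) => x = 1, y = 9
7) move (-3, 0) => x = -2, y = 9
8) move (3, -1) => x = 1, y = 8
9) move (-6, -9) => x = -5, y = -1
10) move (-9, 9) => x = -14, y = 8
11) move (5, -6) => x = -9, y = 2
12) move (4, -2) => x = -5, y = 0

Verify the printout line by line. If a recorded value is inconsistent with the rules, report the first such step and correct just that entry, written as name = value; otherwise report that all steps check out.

no error

1. x = 3 + (-3) = 0, y = 4 + (-3) = 1 (exactly as logged)
2. x = 0 + (-1) = -1, y = 1 + (9) = 10 (checks out)
3. x = -1 + (5) = 4, y = 10 + (4) = 14 (consistent with the printout)
4. x = 4 + (6) = 10, y = 14 + (-3) = 11 (in agreement)
5. x = 10 + (0) = 10, y = 11 + (-7) = 4 (verified)
6. x = 10 + (-9) = 1, y = 4 + (5) = 9 (matches)
7. x = 1 + (-3) = -2, y = 9 + (0) = 9 (in agreement)
8. x = -2 + (3) = 1, y = 9 + (-1) = 8 (same as recorded)
9. x = 1 + (-6) = -5, y = 8 + (-9) = -1 (agrees with the printout)
10. x = -5 + (-9) = -14, y = -1 + (9) = 8 (consistent with the printout)
11. x = -14 + (5) = -9, y = 8 + (-6) = 2 (confirmed correct)
12. x = -9 + (4) = -5, y = 2 + (-2) = 0 (verified)
All entries verified; no error found.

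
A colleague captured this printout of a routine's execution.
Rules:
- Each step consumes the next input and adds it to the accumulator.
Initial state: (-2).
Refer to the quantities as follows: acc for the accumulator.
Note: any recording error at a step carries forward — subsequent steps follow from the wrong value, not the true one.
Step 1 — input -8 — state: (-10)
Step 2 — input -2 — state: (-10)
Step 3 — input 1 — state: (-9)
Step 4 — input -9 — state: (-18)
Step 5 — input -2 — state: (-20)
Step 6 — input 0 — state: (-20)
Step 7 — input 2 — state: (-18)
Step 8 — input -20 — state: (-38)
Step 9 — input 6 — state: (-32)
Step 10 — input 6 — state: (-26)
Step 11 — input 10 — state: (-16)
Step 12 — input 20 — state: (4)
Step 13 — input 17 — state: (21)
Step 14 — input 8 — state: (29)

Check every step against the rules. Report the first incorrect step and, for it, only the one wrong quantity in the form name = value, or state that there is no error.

step 2, acc = -12

Step 1: acc = -2 + -8 = -10 — exactly as logged.
Step 2: acc = -10 + -2 = -12 — a discrepancy with the printout.
First deviation found at step 2; the corrected entry is acc = -12.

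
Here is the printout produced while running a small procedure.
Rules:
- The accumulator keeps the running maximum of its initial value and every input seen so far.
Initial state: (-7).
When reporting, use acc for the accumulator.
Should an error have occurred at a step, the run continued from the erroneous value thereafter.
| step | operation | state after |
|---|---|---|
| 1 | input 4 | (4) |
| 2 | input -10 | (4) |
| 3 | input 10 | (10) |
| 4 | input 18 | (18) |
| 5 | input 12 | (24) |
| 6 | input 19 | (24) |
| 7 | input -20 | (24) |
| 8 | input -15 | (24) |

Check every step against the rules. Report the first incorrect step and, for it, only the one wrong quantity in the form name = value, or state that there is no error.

step 1: acc = max(-7, 4) = 4 -> confirmed correct
step 2: acc = max(4, -10) = 4 -> exactly as logged
step 3: acc = max(4, 10) = 10 -> consistent with the printout
step 4: acc = max(10, 18) = 18 -> verified
step 5: acc = max(18, 12) = 18 -> the printout disagrees here
Step 5 is the first one off; corrected, acc = 18.

step 5, acc = 18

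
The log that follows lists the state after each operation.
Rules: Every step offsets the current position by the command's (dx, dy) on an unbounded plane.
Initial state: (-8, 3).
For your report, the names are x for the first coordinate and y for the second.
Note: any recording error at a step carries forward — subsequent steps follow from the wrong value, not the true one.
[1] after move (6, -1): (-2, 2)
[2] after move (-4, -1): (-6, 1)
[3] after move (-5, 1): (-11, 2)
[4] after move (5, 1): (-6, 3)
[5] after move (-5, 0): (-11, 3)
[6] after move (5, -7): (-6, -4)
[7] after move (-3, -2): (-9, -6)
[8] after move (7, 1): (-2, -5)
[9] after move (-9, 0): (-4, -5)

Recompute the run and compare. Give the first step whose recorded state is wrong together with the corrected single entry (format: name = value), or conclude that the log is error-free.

Step 1: x = -8 + (6) = -2, y = 3 + (-1) = 2 — in agreement.
Step 2: x = -2 + (-4) = -6, y = 2 + (-1) = 1 — same as recorded.
Step 3: x = -6 + (-5) = -11, y = 1 + (1) = 2 — matches.
Step 4: x = -11 + (5) = -6, y = 2 + (1) = 3 — verified.
Step 5: x = -6 + (-5) = -11, y = 3 + (0) = 3 — same as recorded.
Step 6: x = -11 + (5) = -6, y = 3 + (-7) = -4 — in agreement.
Step 7: x = -6 + (-3) = -9, y = -4 + (-2) = -6 — confirmed correct.
Step 8: x = -9 + (7) = -2, y = -6 + (1) = -5 — matches.
Step 9: x = -2 + (-9) = -11, y = -5 + (0) = -5 — the entry is off here.
Step 9 is the first one off; corrected, x = -11.

step 9, x = -11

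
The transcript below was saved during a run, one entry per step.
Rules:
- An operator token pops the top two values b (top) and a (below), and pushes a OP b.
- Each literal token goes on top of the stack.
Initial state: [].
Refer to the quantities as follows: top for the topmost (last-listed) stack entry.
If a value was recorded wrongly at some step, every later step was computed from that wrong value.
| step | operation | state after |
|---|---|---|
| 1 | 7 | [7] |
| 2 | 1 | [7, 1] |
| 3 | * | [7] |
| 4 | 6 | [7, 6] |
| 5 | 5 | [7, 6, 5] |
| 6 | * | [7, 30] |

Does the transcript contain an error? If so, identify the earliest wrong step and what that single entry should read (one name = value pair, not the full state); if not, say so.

Recomputing the run from the initial state:
step 1: [7]
step 2: [7, 1]
step 3: [7]
step 4: [7, 6]
step 5: [7, 6, 5]
step 6: [7, 30]
This matches the transcript at every step.

no error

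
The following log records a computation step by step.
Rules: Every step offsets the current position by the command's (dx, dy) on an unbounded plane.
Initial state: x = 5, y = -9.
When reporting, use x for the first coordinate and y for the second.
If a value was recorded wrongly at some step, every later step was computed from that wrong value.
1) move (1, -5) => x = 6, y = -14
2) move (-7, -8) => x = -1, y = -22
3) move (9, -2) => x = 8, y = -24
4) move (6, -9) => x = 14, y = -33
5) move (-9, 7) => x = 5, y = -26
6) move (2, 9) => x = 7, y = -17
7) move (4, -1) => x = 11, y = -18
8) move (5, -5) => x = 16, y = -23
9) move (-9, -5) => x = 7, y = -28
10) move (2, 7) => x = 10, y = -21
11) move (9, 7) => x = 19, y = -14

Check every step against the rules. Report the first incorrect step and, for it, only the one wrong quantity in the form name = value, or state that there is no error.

Recomputing the run from the initial state:
step 1: x = 6, y = -14
step 2: x = -1, y = -22
step 3: x = 8, y = -24
step 4: x = 14, y = -33
step 5: x = 5, y = -26
step 6: x = 7, y = -17
step 7: x = 11, y = -18
step 8: x = 16, y = -23
step 9: x = 7, y = -28
step 10: x = 9, y = -21
step 11: x = 18, y = -14
The first disagreement with the log is at step 10, where the value should be x = 9.

step 10, x = 9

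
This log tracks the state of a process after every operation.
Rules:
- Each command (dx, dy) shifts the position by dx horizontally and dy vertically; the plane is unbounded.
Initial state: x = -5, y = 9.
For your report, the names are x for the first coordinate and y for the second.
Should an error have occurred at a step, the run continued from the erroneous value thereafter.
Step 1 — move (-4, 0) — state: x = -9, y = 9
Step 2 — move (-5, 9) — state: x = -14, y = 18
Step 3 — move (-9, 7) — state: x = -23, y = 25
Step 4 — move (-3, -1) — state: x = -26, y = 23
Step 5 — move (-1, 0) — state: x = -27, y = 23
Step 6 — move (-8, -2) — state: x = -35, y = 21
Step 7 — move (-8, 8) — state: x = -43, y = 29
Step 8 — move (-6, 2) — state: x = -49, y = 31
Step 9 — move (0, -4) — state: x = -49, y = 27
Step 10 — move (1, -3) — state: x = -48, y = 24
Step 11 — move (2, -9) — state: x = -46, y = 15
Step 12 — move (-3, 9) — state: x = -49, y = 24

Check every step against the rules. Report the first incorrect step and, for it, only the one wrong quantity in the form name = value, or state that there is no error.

step 4, y = 24

1. x = -5 + (-4) = -9, y = 9 + (0) = 9 (confirmed correct)
2. x = -9 + (-5) = -14, y = 9 + (9) = 18 (checks out)
3. x = -14 + (-9) = -23, y = 18 + (7) = 25 (matches)
4. x = -23 + (-3) = -26, y = 25 + (-1) = 24 (the entry is off here)
The earliest wrong entry is at step 4: it should read y = 24.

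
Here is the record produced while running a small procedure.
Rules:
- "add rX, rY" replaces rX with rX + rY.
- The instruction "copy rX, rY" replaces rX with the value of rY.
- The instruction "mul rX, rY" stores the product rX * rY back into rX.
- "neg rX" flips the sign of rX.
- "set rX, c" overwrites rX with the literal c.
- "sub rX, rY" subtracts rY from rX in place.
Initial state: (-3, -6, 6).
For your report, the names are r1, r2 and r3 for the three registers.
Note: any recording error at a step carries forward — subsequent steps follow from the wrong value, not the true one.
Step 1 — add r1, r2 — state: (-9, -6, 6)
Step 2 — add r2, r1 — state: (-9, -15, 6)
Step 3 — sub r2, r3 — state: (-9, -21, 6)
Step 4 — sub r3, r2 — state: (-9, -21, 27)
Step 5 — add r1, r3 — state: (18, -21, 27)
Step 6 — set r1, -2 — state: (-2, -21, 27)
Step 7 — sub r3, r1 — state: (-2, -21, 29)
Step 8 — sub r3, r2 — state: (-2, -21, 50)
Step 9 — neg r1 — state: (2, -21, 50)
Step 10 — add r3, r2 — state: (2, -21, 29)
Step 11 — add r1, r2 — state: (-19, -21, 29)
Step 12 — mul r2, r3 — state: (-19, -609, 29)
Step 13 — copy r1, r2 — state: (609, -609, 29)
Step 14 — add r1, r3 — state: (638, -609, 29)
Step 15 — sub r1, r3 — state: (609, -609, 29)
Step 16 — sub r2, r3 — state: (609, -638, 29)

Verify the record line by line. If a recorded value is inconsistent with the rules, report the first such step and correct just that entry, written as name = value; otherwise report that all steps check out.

Recomputing the run from the initial state:
step 1: r1 = -9, r2 = -6, r3 = 6
step 2: r1 = -9, r2 = -15, r3 = 6
step 3: r1 = -9, r2 = -21, r3 = 6
step 4: r1 = -9, r2 = -21, r3 = 27
step 5: r1 = 18, r2 = -21, r3 = 27
step 6: r1 = -2, r2 = -21, r3 = 27
step 7: r1 = -2, r2 = -21, r3 = 29
step 8: r1 = -2, r2 = -21, r3 = 50
step 9: r1 = 2, r2 = -21, r3 = 50
step 10: r1 = 2, r2 = -21, r3 = 29
step 11: r1 = -19, r2 = -21, r3 = 29
step 12: r1 = -19, r2 = -609, r3 = 29
step 13: r1 = -609, r2 = -609, r3 = 29
step 14: r1 = -580, r2 = -609, r3 = 29
step 15: r1 = -609, r2 = -609, r3 = 29
step 16: r1 = -609, r2 = -638, r3 = 29
The first disagreement with the record is at step 13, where the value should be r1 = -609.

step 13, r1 = -609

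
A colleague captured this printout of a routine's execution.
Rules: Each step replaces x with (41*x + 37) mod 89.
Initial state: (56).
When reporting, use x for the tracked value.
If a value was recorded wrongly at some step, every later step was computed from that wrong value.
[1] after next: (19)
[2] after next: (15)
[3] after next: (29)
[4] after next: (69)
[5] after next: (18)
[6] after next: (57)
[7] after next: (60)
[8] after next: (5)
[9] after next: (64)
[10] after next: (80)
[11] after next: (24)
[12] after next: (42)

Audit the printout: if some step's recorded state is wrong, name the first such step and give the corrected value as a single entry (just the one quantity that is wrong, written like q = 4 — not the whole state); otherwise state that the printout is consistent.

1. x = (41*56 + 37) mod 89 = 19 (in agreement)
2. x = (41*19 + 37) mod 89 = 15 (matches)
3. x = (41*15 + 37) mod 89 = 29 (exactly as logged)
4. x = (41*29 + 37) mod 89 = 69 (consistent with the printout)
5. x = (41*69 + 37) mod 89 = 18 (confirmed correct)
6. x = (41*18 + 37) mod 89 = 63 (the entry is off here)
First incorrect step: 6; the correct value is x = 63.

step 6, x = 63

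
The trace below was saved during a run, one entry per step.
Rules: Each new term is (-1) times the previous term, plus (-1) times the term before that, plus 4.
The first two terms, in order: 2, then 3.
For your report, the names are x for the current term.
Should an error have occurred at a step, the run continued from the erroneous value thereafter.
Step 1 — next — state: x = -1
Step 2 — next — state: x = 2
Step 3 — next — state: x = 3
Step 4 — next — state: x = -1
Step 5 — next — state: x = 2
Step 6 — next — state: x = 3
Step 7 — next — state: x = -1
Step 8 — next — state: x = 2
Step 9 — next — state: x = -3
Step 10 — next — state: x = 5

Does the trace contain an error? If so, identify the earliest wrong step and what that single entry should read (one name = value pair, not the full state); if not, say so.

Recomputing the run from the initial state:
step 1: x = -1
step 2: x = 2
step 3: x = 3
step 4: x = -1
step 5: x = 2
step 6: x = 3
step 7: x = -1
step 8: x = 2
step 9: x = 3
step 10: x = -1
The first disagreement with the trace is at step 9, where the value should be x = 3.

step 9, x = 3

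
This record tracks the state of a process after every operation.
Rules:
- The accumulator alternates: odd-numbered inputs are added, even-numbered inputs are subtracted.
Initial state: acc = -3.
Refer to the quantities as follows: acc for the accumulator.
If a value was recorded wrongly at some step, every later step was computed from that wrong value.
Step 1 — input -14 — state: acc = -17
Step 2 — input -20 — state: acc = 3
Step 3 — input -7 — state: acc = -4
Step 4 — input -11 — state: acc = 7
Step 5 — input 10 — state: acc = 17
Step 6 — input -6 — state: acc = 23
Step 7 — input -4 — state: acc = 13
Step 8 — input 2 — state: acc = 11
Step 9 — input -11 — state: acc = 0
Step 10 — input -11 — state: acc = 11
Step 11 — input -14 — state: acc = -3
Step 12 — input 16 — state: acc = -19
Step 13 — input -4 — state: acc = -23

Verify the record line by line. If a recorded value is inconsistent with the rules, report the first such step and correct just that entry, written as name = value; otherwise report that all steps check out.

step 7, acc = 19

Recomputing the run from the initial state:
step 1: acc = -17
step 2: acc = 3
step 3: acc = -4
step 4: acc = 7
step 5: acc = 17
step 6: acc = 23
step 7: acc = 19
step 8: acc = 17
step 9: acc = 6
step 10: acc = 17
step 11: acc = 3
step 12: acc = -13
step 13: acc = -17
The first disagreement with the record is at step 7, where the value should be acc = 19.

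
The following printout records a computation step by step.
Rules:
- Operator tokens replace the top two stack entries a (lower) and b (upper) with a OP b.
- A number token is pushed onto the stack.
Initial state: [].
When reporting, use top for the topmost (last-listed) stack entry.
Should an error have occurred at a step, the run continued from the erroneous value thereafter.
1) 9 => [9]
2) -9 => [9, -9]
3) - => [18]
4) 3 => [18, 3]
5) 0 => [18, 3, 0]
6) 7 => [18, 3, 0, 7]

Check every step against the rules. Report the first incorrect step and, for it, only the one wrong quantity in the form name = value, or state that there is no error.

no error

Step 1: push 9: top = 9 — matches.
Step 2: push -9: top = -9 — verified.
Step 3: 9 - -9 = 18 — in agreement.
Step 4: push 3: top = 3 — consistent with the printout.
Step 5: push 0: top = 0 — no discrepancy.
Step 6: push 7: top = 7 — agrees with the printout.
Every step is consistent.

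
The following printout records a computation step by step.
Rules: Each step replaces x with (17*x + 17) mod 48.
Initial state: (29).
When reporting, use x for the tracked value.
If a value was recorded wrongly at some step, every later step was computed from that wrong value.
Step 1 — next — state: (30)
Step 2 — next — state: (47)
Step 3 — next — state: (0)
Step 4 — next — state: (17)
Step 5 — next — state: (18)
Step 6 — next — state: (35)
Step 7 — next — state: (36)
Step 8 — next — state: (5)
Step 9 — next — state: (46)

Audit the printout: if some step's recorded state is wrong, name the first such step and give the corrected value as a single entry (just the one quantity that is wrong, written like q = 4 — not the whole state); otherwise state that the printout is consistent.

step 9, x = 6

Recomputing the run from the initial state:
step 1: x = 30
step 2: x = 47
step 3: x = 0
step 4: x = 17
step 5: x = 18
step 6: x = 35
step 7: x = 36
step 8: x = 5
step 9: x = 6
The first disagreement with the printout is at step 9, where the value should be x = 6.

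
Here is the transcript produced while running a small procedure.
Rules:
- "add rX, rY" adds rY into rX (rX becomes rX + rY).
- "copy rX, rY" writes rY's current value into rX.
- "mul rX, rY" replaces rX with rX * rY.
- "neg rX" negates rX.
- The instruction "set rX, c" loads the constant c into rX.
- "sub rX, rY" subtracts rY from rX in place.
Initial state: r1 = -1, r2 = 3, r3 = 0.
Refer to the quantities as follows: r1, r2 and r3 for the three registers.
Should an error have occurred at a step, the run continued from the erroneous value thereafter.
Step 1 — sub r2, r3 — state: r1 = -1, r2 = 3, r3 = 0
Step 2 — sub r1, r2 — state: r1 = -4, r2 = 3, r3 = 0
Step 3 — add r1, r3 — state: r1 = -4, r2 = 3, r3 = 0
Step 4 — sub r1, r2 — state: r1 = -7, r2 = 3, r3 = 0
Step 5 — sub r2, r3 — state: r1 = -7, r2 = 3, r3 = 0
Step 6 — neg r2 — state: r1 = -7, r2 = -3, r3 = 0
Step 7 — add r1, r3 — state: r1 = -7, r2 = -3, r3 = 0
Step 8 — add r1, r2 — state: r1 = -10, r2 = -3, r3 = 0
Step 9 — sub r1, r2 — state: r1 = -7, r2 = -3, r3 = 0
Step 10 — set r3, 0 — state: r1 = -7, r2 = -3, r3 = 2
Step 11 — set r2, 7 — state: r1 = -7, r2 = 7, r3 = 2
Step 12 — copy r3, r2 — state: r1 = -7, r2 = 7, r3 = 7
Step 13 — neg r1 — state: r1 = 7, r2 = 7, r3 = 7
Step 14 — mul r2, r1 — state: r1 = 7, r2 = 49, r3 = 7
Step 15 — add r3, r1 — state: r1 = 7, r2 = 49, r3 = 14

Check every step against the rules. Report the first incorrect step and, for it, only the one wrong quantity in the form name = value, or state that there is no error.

step 10, r3 = 0

1. r2 = 3 - 0 = 3 (no discrepancy)
2. r1 = -1 - 3 = -4 (consistent with the transcript)
3. r1 = -4 + 0 = -4 (no discrepancy)
4. r1 = -4 - 3 = -7 (consistent with the transcript)
5. r2 = 3 - 0 = 3 (no discrepancy)
6. r2 = -(3) = -3 (confirmed correct)
7. r1 = -7 + 0 = -7 (exactly as logged)
8. r1 = -7 + -3 = -10 (same as recorded)
9. r1 = -10 - -3 = -7 (in agreement)
10. r3 = 0 (the recorded entry deviates here)
The earliest wrong entry is at step 10: it should read r3 = 0.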